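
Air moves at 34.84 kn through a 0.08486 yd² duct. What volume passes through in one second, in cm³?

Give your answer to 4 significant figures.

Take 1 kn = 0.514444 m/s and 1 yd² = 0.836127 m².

34.84 kn × 0.514444 = 17.9232 m/s
0.08486 yd² × 0.836127 = 0.0709537 m²
V = v × A × t = 17.9232 m/s × 0.0709537 m² × 1 s = 1.27172 m³
1.27172 m³ ÷ (10⁻⁶ m³/cm³) = 1.27172×10⁶ cm³

1.272×10⁶ cm³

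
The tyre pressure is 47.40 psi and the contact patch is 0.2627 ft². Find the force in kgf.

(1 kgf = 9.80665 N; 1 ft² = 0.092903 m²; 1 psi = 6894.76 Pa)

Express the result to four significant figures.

47.40 psi × 6894.76 = 326812 Pa
0.2627 ft² × 0.092903 = 0.0244056 m²
F = P × A = 326812 Pa × 0.0244056 m² = 7976.04 N
7976.04 N ÷ (9.80665 N/kgf) = 813.33 kgf

813.3 kgf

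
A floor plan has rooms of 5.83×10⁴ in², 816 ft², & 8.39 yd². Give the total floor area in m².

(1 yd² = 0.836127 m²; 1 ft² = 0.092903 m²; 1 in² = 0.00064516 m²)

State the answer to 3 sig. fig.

120 m²

5.83×10⁴ in² × 0.00064516 = 37.6128 m²
816 ft² × 0.092903 = 75.8088 m²
8.39 yd² × 0.836127 = 7.01511 m²
Sum: 37.6128 + 75.8088 + 7.01511 = 120.437 m²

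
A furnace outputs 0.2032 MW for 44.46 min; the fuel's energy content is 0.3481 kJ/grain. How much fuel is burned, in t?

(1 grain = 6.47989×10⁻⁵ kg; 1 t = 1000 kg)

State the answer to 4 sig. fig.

0.1009 t

0.2032 MW → 203200 W
44.46 min → 2667.6 s
E = P × t = 203200 × 2667.6 = 5.42056×10⁸ J
0.3481 kJ/grain → 5.372×10⁶ J/kg
m = E / e_s = 5.42056×10⁸ / 5.372×10⁶ = 100.904 kg
In t: 100.904 / 1000 = 0.100904 t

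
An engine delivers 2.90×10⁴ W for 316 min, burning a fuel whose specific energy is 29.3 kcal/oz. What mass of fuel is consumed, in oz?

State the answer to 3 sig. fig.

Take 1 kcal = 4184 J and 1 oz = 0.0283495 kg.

4490 oz

316 min → 18960 s
E = P × t = 29000 × 18960 = 5.4984×10⁸ J
29.3 kcal/oz → 4.32428×10⁶ J/kg
m = E / e_s = 5.4984×10⁸ / 4.32428×10⁶ = 127.152 kg
In oz: 127.152 / 0.0283495 = 4485.16 oz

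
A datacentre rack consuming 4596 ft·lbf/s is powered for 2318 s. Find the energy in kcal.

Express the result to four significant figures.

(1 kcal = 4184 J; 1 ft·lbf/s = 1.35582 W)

4596 ft·lbf/s × 1.35582 → 6231.35 W
E = P × t = 6231.35 W × 2318 s = 1.44443×10⁷ J
1.44443×10⁷ J ÷ (4184 J/kcal) = 3452.27 kcal

3452 kcal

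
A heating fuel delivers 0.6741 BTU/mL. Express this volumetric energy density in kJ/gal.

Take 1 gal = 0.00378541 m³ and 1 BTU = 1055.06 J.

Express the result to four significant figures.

0.6741 BTU/mL × 1055.06 J/BTU ÷ 10⁻⁶ m³/mL = 7.11216×10⁸ J/m³
7.11216×10⁸ J/m³ ÷ 1000 J/kJ × 0.00378541 m³/gal = 2692.24 kJ/gal

2692 kJ/gal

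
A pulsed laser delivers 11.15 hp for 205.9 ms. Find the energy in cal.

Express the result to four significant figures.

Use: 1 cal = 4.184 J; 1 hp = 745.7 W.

409.2 cal

11.15 hp × 745.7 → 8314.56 W
205.9 ms × 0.001 → 0.2059 s
E = P × t = 8314.56 W × 0.2059 s = 1711.97 J
1711.97 J ÷ (4.184 J/cal) = 409.171 cal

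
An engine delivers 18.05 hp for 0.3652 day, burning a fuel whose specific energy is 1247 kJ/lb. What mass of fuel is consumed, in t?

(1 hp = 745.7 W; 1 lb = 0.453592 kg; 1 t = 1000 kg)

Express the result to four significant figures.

18.05 hp → 13459.9 W
0.3652 day → 31553.3 s
E = P × t = 13459.9 × 31553.3 = 4.24704×10⁸ J
1247 kJ/lb → 2.74917×10⁶ J/kg
m = E / e_s = 4.24704×10⁸ / 2.74917×10⁶ = 154.484 kg
In t: 154.484 / 1000 = 0.154484 t

0.1545 t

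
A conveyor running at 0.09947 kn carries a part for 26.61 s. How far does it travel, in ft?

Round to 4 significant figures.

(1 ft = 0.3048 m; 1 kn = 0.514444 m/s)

4.467 ft

0.09947 kn × 0.514444 = 0.0511717 m/s
d = v × t = 0.0511717 m/s × 26.61 s = 1.36168 m
1.36168 m ÷ (0.3048 m/ft) = 4.46745 ft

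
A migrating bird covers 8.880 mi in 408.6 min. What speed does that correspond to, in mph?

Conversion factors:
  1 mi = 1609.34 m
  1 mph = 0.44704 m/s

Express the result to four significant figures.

1.304 mph

8.880 mi × 1609.34 → 14290.9 m
408.6 min × 60 → 24516 s
v = d / t = 14290.9 m / 24516 s = 0.582921 m/s
0.582921 m/s ÷ (0.44704 m/s/mph) = 1.30396 mph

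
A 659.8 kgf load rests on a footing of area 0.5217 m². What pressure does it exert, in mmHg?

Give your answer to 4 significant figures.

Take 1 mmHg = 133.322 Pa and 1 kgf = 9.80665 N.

93.03 mmHg

659.8 kgf × 9.80665 → 6470.43 N
P = F / A = 6470.43 N / 0.5217 m² = 12402.6 Pa
12402.6 Pa ÷ (133.322 Pa/mmHg) = 93.0274 mmHg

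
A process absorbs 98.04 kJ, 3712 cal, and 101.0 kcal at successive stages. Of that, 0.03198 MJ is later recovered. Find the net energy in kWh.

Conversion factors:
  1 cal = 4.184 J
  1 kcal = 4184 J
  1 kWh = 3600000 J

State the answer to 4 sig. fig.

0.1400 kWh

98.04 kJ × 1000 = 98040 J
3712 cal × 4.184 = 15531 J
101.0 kcal × 4184 = 422584 J
0.03198 MJ × 1000000 = 31980 J
Sum: 98040 + 15531 + 422584 − 31980 = 504175 J
In kWh: 504175 / 3600000 = 0.140049 kWh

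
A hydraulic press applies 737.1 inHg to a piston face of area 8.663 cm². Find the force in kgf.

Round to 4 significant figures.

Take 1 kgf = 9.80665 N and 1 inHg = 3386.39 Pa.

737.1 inHg × 3386.39 = 2.49611×10⁶ Pa
8.663 cm² × 0.0001 = 8.663×10⁻⁴ m²
F = P × A = 2.49611×10⁶ Pa × 8.663×10⁻⁴ m² = 2162.38 N
2162.38 N ÷ (9.80665 N/kgf) = 220.501 kgf

220.5 kgf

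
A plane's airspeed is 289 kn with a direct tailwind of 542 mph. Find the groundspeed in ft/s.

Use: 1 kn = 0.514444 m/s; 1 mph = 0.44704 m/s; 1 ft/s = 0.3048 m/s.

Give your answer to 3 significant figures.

1280 ft/s

289 kn × 0.514444 = 148.674 m/s
542 mph × 0.44704 = 242.296 m/s
Combined: 148.674 + 242.296 = 390.97 m/s
In ft/s: 390.97 / 0.3048 = 1282.71 ft/s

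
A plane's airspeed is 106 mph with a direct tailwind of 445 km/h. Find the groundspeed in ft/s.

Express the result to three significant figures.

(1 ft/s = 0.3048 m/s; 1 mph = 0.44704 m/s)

561 ft/s

106 mph × 0.44704 = 47.3862 m/s
445 km/h × (1/3.6) = 123.611 m/s
Sum: 47.3862 + 123.611 = 170.997 m/s
In ft/s: 170.997 / 0.3048 = 561.014 ft/s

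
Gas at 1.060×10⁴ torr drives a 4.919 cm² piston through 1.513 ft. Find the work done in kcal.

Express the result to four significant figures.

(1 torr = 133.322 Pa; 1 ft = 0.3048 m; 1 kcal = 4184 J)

0.07662 kcal

1.060×10⁴ torr → 1.41321×10⁶ Pa
4.919 cm² → 4.919×10⁻⁴ m²
F = P × A = 1.41321×10⁶ × 4.919×10⁻⁴ = 695.158 N
1.513 ft → 0.461162 m
W = F × d = 695.158 × 0.461162 = 320.58 J
In kcal: 320.58 / 4184 = 0.0766205 kcal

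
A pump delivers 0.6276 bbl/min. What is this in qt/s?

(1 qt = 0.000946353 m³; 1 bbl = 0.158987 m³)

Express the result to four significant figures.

1.757 qt/s

0.6276 bbl/min × 0.158987 m³/bbl ÷ 60 s/min = 0.001663 m³/s
0.001663 m³/s ÷ 0.000946353 m³/qt = 1.75727 qt/s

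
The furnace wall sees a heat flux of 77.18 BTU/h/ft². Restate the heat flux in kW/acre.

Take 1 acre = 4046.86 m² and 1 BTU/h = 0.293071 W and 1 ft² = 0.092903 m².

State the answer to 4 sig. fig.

77.18 BTU/h/ft² × 0.293071 W/BTU/h ÷ 0.092903 m²/ft² = 243.471 W/m²
243.471 W/m² ÷ 1000 W/kW × 4046.86 m²/acre = 985.293 kW/acre

985.3 kW/acre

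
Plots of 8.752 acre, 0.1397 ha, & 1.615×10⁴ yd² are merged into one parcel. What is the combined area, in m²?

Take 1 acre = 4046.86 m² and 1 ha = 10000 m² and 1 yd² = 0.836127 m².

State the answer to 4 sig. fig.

8.752 acre × 4046.86 = 35418.1 m²
0.1397 ha × 10000 = 1397 m²
1.615×10⁴ yd² × 0.836127 = 13503.5 m²
Total: 35418.1 + 1397 + 13503.5 = 50318.6 m²

5.032×10⁴ m²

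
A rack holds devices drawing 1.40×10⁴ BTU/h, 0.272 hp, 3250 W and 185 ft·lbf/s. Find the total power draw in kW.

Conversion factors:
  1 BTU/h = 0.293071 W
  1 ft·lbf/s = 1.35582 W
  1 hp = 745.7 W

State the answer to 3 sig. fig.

1.40×10⁴ BTU/h × 0.293071 = 4102.99 W
0.272 hp × 745.7 = 202.83 W
3250 W (already W)
185 ft·lbf/s × 1.35582 = 250.827 W
Combined: 4102.99 + 202.83 + 3250 + 250.827 = 7806.65 W
In kW: 7806.65 / 1000 = 7.80665 kW

7.81 kW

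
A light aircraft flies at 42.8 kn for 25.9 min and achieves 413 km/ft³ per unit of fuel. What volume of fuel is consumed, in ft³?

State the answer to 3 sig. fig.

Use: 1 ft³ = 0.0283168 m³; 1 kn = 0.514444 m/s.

0.0828 ft³

42.8 kn → 22.0182 m/s
25.9 min → 1554 s
d = v × t = 22.0182 × 1554 = 34216.3 m
413 km/ft³ → 1.4585×10⁷ m/m³
V = d / (distance per unit fuel) = 34216.3 / 1.4585×10⁷ = 0.00234599 m³
In ft³: 0.00234599 / 0.0283168 = 0.082848 ft³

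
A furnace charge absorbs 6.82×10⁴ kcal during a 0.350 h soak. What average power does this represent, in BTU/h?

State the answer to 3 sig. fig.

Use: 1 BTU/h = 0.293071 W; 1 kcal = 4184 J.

6.82×10⁴ kcal × 4184 = 2.85349×10⁸ J
0.350 h × 3600 = 1260 s
P = E / t = 2.85349×10⁸ J / 1260 s = 226467 W
226467 W ÷ (0.293071 W/BTU/h) = 772738 BTU/h

7.73×10⁵ BTU/h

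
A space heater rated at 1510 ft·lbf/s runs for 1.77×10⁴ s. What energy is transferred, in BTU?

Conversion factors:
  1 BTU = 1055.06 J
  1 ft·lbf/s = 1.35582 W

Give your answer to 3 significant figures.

3.43×10⁴ BTU

1510 ft·lbf/s × 1.35582 → 2047.29 W
E = P × t = 2047.29 W × 17700 s = 3.6237×10⁷ J
3.6237×10⁷ J ÷ (1055.06 J/BTU) = 34345.9 BTU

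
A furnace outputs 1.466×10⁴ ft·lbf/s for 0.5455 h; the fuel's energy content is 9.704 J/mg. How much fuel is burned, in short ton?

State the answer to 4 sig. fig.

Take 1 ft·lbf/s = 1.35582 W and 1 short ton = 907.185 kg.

1.466×10⁴ ft·lbf/s → 19876.3 W
0.5455 h → 1963.8 s
E = P × t = 19876.3 × 1963.8 = 3.90331×10⁷ J
9.704 J/mg → 9.704×10⁶ J/kg
m = E / e_s = 3.90331×10⁷ / 9.704×10⁶ = 4.02237 kg
In short ton: 4.02237 / 907.185 = 0.0044339 short ton

0.004434 short ton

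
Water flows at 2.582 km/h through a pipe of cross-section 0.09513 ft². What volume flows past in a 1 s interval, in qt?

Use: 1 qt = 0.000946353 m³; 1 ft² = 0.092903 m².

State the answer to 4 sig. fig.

6.698 qt

2.582 km/h × (1/3.6) = 0.717222 m/s
0.09513 ft² × 0.092903 = 0.00883786 m²
V = v × A × t = 0.717222 m/s × 0.00883786 m² × 1 s = 0.00633871 m³
0.00633871 m³ ÷ (0.000946353 m³/qt) = 6.69804 qt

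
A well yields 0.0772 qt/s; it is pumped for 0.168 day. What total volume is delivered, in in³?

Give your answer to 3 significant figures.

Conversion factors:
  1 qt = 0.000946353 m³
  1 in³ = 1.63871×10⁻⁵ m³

6.47×10⁴ in³

0.0772 qt/s → 7.30585×10⁻⁵ m³/s
0.168 day → 14515.2 s
V = Q × t = 7.30585×10⁻⁵ × 14515.2 = 1.06046 m³
In in³: 1.06046 / 1.63871×10⁻⁵ = 64713.1 in³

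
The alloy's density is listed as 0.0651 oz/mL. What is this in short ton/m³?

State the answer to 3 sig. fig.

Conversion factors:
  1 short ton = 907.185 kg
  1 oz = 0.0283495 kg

0.0651 oz/mL × 0.0283495 kg/oz ÷ 10⁻⁶ m³/mL = 1845.55 kg/m³
1845.55 kg/m³ ÷ 907.185 kg/short ton = 2.03437 short ton/m³

2.03 short ton/m³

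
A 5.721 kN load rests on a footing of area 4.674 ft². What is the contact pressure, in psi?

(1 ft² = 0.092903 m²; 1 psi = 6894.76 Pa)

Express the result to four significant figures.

1.911 psi

5.721 kN × 1000 → 5721 N
4.674 ft² × 0.092903 → 0.434229 m²
P = F / A = 5721 N / 0.434229 m² = 13175.1 Pa
13175.1 Pa ÷ (6894.76 Pa/psi) = 1.91089 psi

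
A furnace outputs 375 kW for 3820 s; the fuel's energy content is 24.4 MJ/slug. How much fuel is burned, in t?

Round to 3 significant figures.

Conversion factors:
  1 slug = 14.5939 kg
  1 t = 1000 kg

375 kW → 375000 W
E = P × t = 375000 × 3820 = 1.4325×10⁹ J
24.4 MJ/slug → 1.67193×10⁶ J/kg
m = E / e_s = 1.4325×10⁹ / 1.67193×10⁶ = 856.794 kg
In t: 856.794 / 1000 = 0.856794 t

0.857 t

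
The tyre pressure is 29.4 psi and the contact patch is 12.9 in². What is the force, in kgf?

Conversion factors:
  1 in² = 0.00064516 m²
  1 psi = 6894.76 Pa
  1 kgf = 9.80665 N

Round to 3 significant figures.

29.4 psi × 6894.76 → 202706 Pa
12.9 in² × 0.00064516 → 0.00832256 m²
F = P × A = 202706 Pa × 0.00832256 m² = 1687.03 N
1687.03 N ÷ (9.80665 N/kgf) = 172.029 kgf

172 kgf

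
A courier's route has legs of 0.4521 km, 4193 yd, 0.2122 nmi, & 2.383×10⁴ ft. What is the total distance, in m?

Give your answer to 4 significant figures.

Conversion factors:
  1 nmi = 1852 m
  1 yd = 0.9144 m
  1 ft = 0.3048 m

0.4521 km × 1000 = 452.1 m
4193 yd × 0.9144 = 3834.08 m
0.2122 nmi × 1852 = 392.994 m
2.383×10⁴ ft × 0.3048 = 7263.38 m
Combined: 452.1 + 3834.08 + 392.994 + 7263.38 = 11942.6 m

1.194×10⁴ m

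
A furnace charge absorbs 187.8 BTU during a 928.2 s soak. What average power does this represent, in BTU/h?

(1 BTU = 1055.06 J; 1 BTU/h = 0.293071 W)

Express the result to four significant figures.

187.8 BTU × 1055.06 = 198140 J
P = E / t = 198140 J / 928.2 s = 213.467 W
213.467 W ÷ (0.293071 W/BTU/h) = 728.38 BTU/h

728.4 BTU/h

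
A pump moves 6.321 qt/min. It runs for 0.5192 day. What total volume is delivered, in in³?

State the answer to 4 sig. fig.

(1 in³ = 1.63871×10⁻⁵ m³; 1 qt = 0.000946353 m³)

6.321 qt/min → 9.96983×10⁻⁵ m³/s
0.5192 day → 44858.9 s
V = Q × t = 9.96983×10⁻⁵ × 44858.9 = 4.47236 m³
In in³: 4.47236 / 1.63871×10⁻⁵ = 272920 in³

2.729×10⁵ in³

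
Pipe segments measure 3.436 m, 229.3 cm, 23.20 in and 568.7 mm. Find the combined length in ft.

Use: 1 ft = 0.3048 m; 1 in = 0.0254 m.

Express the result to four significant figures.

22.60 ft

3.436 m (already m)
229.3 cm × 0.01 = 2.293 m
23.20 in × 0.0254 = 0.58928 m
568.7 mm × 0.001 = 0.5687 m
Combined: 3.436 + 2.293 + 0.58928 + 0.5687 = 6.88698 m
In ft: 6.88698 / 0.3048 = 22.5951 ft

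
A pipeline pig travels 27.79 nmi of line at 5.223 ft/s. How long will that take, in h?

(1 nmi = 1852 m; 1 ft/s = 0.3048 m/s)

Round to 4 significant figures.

8.980 h

27.79 nmi × 1852 → 51467.1 m
5.223 ft/s × 0.3048 → 1.59197 m/s
t = d / v = 51467.1 m / 1.59197 m/s = 32329.2 s
32329.2 s ÷ (3600 s/h) = 8.98033 h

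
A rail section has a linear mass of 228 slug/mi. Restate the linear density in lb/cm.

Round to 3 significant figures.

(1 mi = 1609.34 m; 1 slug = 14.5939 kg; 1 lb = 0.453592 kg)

0.0456 lb/cm

228 slug/mi × 14.5939 kg/slug ÷ 1609.34 m/mi = 2.06756 kg/m
2.06756 kg/m ÷ 0.453592 kg/lb × 0.01 m/cm = 0.0455819 lb/cm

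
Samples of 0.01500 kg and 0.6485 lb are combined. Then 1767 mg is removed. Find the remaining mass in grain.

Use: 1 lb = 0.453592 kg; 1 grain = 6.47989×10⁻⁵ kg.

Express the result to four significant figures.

4744 grain

0.01500 kg (already kg)
0.6485 lb × 0.453592 = 0.294154 kg
1767 mg × 10⁻⁶ = 0.001767 kg
Sum: 0.015 + 0.294154 − 0.001767 = 0.307387 kg
In grain: 0.307387 / 6.47989×10⁻⁵ = 4743.71 grain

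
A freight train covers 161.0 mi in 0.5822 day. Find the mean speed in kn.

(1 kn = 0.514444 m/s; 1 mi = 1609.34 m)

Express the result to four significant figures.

10.01 kn

161.0 mi × 1609.34 → 259104 m
0.5822 day × 86400 → 50302.1 s
v = d / t = 259104 m / 50302.1 s = 5.15096 m/s
5.15096 m/s ÷ (0.514444 m/s/kn) = 10.0127 kn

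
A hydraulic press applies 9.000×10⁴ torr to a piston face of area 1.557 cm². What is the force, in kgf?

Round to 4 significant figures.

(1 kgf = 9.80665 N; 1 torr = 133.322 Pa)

190.5 kgf

9.000×10⁴ torr × 133.322 = 1.1999×10⁷ Pa
1.557 cm² × 0.0001 = 1.557×10⁻⁴ m²
F = P × A = 1.1999×10⁷ Pa × 1.557×10⁻⁴ m² = 1868.24 N
1868.24 N ÷ (9.80665 N/kgf) = 190.507 kgf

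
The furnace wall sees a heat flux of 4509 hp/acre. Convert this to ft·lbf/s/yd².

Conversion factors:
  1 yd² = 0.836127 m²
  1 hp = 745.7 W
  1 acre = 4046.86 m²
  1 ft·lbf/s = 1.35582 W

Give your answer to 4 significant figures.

4509 hp/acre × 745.7 W/hp ÷ 4046.86 m²/acre = 830.857 W/m²
830.857 W/m² ÷ 1.35582 W/ft·lbf/s × 0.836127 m²/yd² = 512.385 ft·lbf/s/yd²

512.4 ft·lbf/s/yd²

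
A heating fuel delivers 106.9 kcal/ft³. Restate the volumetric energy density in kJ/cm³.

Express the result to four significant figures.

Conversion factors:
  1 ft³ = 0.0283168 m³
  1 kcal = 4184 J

106.9 kcal/ft³ × 4184 J/kcal ÷ 0.0283168 m³/ft³ = 1.57952×10⁷ J/m³
1.57952×10⁷ J/m³ ÷ 1000 J/kJ × 10⁻⁶ m³/cm³ = 0.0157952 kJ/cm³

0.01580 kJ/cm³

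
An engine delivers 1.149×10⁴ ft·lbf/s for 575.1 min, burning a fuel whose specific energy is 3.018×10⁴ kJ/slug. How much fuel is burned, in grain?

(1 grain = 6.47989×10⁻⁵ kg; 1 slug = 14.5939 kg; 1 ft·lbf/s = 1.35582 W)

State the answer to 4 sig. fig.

1.149×10⁴ ft·lbf/s → 15578.4 W
575.1 min → 34506 s
E = P × t = 15578.4 × 34506 = 5.37548×10⁸ J
3.018×10⁴ kJ/slug → 2.06799×10⁶ J/kg
m = E / e_s = 5.37548×10⁸ / 2.06799×10⁶ = 259.937 kg
In grain: 259.937 / 6.47989×10⁻⁵ = 4.01144×10⁶ grain

4.011×10⁶ grain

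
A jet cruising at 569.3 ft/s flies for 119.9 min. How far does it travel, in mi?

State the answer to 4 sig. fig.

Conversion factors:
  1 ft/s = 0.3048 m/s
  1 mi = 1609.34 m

569.3 ft/s × 0.3048 → 173.523 m/s
119.9 min × 60 → 7194 s
d = v × t = 173.523 m/s × 7194 s = 1.24832×10⁶ m
1.24832×10⁶ m ÷ (1609.34 m/mi) = 775.672 mi

775.7 mi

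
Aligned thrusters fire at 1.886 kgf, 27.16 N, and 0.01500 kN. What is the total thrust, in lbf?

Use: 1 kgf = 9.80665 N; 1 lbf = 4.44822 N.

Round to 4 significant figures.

13.64 lbf

1.886 kgf × 9.80665 = 18.4953 N
27.16 N (already N)
0.01500 kN × 1000 = 15 N
Sum: 18.4953 + 27.16 + 15 = 60.6553 N
In lbf: 60.6553 / 4.44822 = 13.6359 lbf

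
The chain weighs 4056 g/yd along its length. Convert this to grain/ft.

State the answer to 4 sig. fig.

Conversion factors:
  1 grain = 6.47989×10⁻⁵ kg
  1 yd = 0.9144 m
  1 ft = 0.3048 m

2.086×10⁴ grain/ft

4056 g/yd × 0.001 kg/g ÷ 0.9144 m/yd = 4.4357 kg/m
4.4357 kg/m ÷ 6.47989×10⁻⁵ kg/grain × 0.3048 m/ft = 20864.6 grain/ft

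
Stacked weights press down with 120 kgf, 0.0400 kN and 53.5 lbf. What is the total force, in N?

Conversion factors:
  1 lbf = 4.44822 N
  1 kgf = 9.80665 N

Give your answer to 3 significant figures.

120 kgf × 9.80665 = 1176.8 N
0.0400 kN × 1000 = 40 N
53.5 lbf × 4.44822 = 237.98 N
Total: 1176.8 + 40 + 237.98 = 1454.78 N

1450 N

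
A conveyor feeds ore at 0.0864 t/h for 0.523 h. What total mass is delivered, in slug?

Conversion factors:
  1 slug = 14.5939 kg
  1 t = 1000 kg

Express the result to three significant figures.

3.10 slug

0.0864 t/h → 0.024 kg/s
0.523 h → 1882.8 s
m = ṁ × t = 0.024 × 1882.8 = 45.1872 kg
In slug: 45.1872 / 14.5939 = 3.09631 slug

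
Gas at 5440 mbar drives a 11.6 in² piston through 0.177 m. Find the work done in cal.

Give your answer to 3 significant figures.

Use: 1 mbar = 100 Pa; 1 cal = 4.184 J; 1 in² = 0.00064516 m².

5440 mbar → 544000 Pa
11.6 in² → 0.00748386 m²
F = P × A = 544000 × 0.00748386 = 4071.22 N
W = F × d = 4071.22 × 0.177 = 720.606 J
In cal: 720.606 / 4.184 = 172.229 cal

172 cal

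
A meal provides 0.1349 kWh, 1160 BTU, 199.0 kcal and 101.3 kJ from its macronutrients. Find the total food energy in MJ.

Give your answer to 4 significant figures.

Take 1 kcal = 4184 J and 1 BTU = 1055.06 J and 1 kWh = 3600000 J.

2.643 MJ

0.1349 kWh × 3600000 = 485640 J
1160 BTU × 1055.06 = 1.22387×10⁶ J
199.0 kcal × 4184 = 832616 J
101.3 kJ × 1000 = 101300 J
Total: 485640 + 1.22387×10⁶ + 832616 + 101300 = 2.64343×10⁶ J
In MJ: 2.64343×10⁶ / 1000000 = 2.64343 MJ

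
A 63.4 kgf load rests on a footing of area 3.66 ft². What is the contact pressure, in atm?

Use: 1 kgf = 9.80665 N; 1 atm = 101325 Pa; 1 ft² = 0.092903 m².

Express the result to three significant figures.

0.0180 atm

63.4 kgf × 9.80665 → 621.742 N
3.66 ft² × 0.092903 → 0.340025 m²
P = F / A = 621.742 N / 0.340025 m² = 1828.52 Pa
1828.52 Pa ÷ (101325 Pa/atm) = 0.0180461 atm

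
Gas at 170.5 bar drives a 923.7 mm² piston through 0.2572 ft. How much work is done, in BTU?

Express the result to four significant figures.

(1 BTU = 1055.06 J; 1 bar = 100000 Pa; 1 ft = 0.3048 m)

170.5 bar → 1.705×10⁷ Pa
923.7 mm² → 9.237×10⁻⁴ m²
F = P × A = 1.705×10⁷ × 9.237×10⁻⁴ = 15749.1 N
0.2572 ft → 0.0783946 m
W = F × d = 15749.1 × 0.0783946 = 1234.64 J
In BTU: 1234.64 / 1055.06 = 1.17021 BTU

1.170 BTU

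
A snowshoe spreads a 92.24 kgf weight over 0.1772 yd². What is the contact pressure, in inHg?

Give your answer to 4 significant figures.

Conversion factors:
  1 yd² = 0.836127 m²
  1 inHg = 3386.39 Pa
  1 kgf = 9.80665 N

1.803 inHg

92.24 kgf × 9.80665 → 904.565 N
0.1772 yd² × 0.836127 → 0.148162 m²
P = F / A = 904.565 N / 0.148162 m² = 6105.24 Pa
6105.24 Pa ÷ (3386.39 Pa/inHg) = 1.80288 inHg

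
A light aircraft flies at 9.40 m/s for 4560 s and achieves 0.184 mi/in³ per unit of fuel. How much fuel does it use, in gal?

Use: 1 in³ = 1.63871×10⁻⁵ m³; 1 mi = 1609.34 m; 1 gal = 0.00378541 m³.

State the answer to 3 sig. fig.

d = v × t = 9.4 × 4560 = 42864 m
0.184 mi/in³ → 1.80702×10⁷ m/m³
V = d / (distance per unit fuel) = 42864 / 1.80702×10⁷ = 0.00237208 m³
In gal: 0.00237208 / 0.00378541 = 0.626638 gal

0.627 gal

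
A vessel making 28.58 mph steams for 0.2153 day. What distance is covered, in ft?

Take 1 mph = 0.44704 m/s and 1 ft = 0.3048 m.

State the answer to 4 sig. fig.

28.58 mph × 0.44704 = 12.7764 m/s
0.2153 day × 86400 = 18601.9 s
d = v × t = 12.7764 m/s × 18601.9 s = 237665 m
237665 m ÷ (0.3048 m/ft) = 779741 ft

7.797×10⁵ ft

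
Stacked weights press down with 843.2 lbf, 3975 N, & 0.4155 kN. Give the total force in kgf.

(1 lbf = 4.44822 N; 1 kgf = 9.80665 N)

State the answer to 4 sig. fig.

830.2 kgf

843.2 lbf × 4.44822 → 3750.74 N
3975 N (already N)
0.4155 kN × 1000 → 415.5 N
Sum: 3750.74 + 3975 + 415.5 = 8141.24 N
In kgf: 8141.24 / 9.80665 = 830.175 kgf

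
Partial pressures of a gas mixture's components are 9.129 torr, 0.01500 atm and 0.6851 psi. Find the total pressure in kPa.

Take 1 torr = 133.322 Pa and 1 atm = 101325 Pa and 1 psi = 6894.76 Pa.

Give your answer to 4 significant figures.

7.461 kPa

9.129 torr × 133.322 = 1217.1 Pa
0.01500 atm × 101325 = 1519.88 Pa
0.6851 psi × 6894.76 = 4723.6 Pa
Sum: 1217.1 + 1519.88 + 4723.6 = 7460.58 Pa
In kPa: 7460.58 / 1000 = 7.46058 kPa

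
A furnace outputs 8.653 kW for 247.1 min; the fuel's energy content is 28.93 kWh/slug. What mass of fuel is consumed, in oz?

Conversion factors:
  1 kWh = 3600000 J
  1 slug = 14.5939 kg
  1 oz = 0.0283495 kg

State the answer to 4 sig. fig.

8.653 kW → 8653 W
247.1 min → 14826 s
E = P × t = 8653 × 14826 = 1.28289×10⁸ J
28.93 kWh/slug → 7.13641×10⁶ J/kg
m = E / e_s = 1.28289×10⁸ / 7.13641×10⁶ = 17.9767 kg
In oz: 17.9767 / 0.0283495 = 634.11 oz

634.1 oz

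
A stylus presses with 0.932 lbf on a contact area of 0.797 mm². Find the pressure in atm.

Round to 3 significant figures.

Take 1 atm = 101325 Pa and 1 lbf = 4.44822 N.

0.932 lbf × 4.44822 = 4.14574 N
0.797 mm² × 10⁻⁶ = 7.97×10⁻⁷ m²
P = F / A = 4.14574 N / 7.97×10⁻⁷ m² = 5.20168×10⁶ Pa
5.20168×10⁶ Pa ÷ (101325 Pa/atm) = 51.3366 atm

51.3 atm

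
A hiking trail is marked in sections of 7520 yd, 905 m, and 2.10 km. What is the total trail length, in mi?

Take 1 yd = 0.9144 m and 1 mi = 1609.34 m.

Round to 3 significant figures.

6.14 mi

7520 yd × 0.9144 = 6876.29 m
905 m (already m)
2.10 km × 1000 = 2100 m
Combined: 6876.29 + 905 + 2100 = 9881.29 m
In mi: 9881.29 / 1609.34 = 6.13996 mi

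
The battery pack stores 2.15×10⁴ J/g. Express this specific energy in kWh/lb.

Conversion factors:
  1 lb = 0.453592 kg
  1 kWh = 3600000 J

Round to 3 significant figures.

2.71 kWh/lb

2.15×10⁴ J/g ÷ 0.001 kg/g = 2.15×10⁷ J/kg
2.15×10⁷ J/kg ÷ 3600000 J/kWh × 0.453592 kg/lb = 2.70895 kWh/lb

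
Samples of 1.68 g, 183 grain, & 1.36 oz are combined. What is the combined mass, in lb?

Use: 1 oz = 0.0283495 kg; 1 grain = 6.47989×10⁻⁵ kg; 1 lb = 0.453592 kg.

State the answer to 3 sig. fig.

0.115 lb

1.68 g × 0.001 = 0.00168 kg
183 grain × 6.47989×10⁻⁵ = 0.0118582 kg
1.36 oz × 0.0283495 = 0.0385553 kg
Total: 0.00168 + 0.0118582 + 0.0385553 = 0.0520935 kg
In lb: 0.0520935 / 0.453592 = 0.114847 lb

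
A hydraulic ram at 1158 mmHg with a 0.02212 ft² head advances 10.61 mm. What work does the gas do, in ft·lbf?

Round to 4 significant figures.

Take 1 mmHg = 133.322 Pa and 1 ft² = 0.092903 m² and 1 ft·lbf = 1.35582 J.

2.483 ft·lbf

1158 mmHg → 154387 Pa
0.02212 ft² → 0.00205501 m²
F = P × A = 154387 × 0.00205501 = 317.267 N
10.61 mm → 0.01061 m
W = F × d = 317.267 × 0.01061 = 3.3662 J
In ft·lbf: 3.3662 / 1.35582 = 2.48278 ft·lbf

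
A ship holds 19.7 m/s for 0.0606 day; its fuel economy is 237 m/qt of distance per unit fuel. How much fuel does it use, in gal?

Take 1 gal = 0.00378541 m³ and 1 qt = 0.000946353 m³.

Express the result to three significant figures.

0.0606 day → 5235.84 s
d = v × t = 19.7 × 5235.84 = 103146 m
237 m/qt → 250435 m/m³
V = d / (distance per unit fuel) = 103146 / 250435 = 0.411867 m³
In gal: 0.411867 / 0.00378541 = 108.804 gal

109 gal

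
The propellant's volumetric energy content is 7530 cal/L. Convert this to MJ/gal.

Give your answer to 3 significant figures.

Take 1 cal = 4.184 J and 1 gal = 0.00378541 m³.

0.119 MJ/gal

7530 cal/L × 4.184 J/cal ÷ 0.001 m³/L = 3.15055×10⁷ J/m³
3.15055×10⁷ J/m³ ÷ 1000000 J/MJ × 0.00378541 m³/gal = 0.119261 MJ/gal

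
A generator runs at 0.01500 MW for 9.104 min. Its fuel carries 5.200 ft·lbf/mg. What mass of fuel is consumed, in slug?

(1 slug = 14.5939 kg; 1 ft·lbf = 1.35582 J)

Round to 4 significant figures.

0.01500 MW → 15000 W
9.104 min → 546.24 s
E = P × t = 15000 × 546.24 = 8.1936×10⁶ J
5.200 ft·lbf/mg → 7.05026×10⁶ J/kg
m = E / e_s = 8.1936×10⁶ / 7.05026×10⁶ = 1.16217 kg
In slug: 1.16217 / 14.5939 = 0.079634 slug

0.07963 slug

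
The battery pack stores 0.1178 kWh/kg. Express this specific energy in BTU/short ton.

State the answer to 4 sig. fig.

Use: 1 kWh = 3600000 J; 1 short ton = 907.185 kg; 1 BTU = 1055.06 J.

3.646×10⁵ BTU/short ton

0.1178 kWh/kg × 3600000 J/kWh = 424080 J/kg
424080 J/kg ÷ 1055.06 J/BTU × 907.185 kg/short ton = 364642 BTU/short ton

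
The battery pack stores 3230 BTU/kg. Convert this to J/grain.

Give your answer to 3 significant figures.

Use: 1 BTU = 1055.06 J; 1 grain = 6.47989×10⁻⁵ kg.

221 J/grain

3230 BTU/kg × 1055.06 J/BTU = 3.40784×10⁶ J/kg
3.40784×10⁶ J/kg × 6.47989×10⁻⁵ kg/grain = 220.824 J/grain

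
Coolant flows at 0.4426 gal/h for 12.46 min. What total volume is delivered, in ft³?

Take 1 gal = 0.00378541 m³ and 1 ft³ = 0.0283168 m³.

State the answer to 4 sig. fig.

0.01229 ft³

0.4426 gal/h → 4.65395×10⁻⁷ m³/s
12.46 min → 747.6 s
V = Q × t = 4.65395×10⁻⁷ × 747.6 = 3.47929×10⁻⁴ m³
In ft³: 3.47929×10⁻⁴ / 0.0283168 = 0.012287 ft³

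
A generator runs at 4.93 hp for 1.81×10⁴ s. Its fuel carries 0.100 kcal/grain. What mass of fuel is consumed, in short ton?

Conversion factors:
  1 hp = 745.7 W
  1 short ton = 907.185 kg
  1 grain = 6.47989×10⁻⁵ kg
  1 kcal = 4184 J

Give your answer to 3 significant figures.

0.0114 short ton

4.93 hp → 3676.3 W
E = P × t = 3676.3 × 18100 = 6.6541×10⁷ J
0.100 kcal/grain → 6.4569×10⁶ J/kg
m = E / e_s = 6.6541×10⁷ / 6.4569×10⁶ = 10.3054 kg
In short ton: 10.3054 / 907.185 = 0.0113598 short ton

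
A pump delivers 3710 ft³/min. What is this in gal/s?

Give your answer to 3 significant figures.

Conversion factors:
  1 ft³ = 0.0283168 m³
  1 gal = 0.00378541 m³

3710 ft³/min × 0.0283168 m³/ft³ ÷ 60 s/min = 1.75092 m³/s
1.75092 m³/s ÷ 0.00378541 m³/gal = 462.544 gal/s

463 gal/s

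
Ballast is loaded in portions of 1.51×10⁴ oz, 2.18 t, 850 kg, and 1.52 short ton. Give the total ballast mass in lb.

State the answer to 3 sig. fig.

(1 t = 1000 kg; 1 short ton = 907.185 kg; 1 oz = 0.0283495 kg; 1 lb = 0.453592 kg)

1.51×10⁴ oz × 0.0283495 = 428.077 kg
2.18 t × 1000 = 2180 kg
850 kg (already kg)
1.52 short ton × 907.185 = 1378.92 kg
Total: 428.077 + 2180 + 850 + 1378.92 = 4837 kg
In lb: 4837 / 0.453592 = 10663.8 lb

1.07×10⁴ lb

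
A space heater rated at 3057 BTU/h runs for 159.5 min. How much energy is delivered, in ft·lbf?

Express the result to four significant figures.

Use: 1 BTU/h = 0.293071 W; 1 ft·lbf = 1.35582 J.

6.324×10⁶ ft·lbf

3057 BTU/h × 0.293071 → 895.918 W
159.5 min × 60 → 9570 s
E = P × t = 895.918 W × 9570 s = 8.57394×10⁶ J
8.57394×10⁶ J ÷ (1.35582 J/ft·lbf) = 6.3238×10⁶ ft·lbf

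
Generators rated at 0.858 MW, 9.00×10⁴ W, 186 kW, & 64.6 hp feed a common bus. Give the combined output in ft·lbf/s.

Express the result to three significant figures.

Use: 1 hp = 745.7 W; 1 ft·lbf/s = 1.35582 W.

8.72×10⁵ ft·lbf/s

0.858 MW × 1000000 → 858000 W
9.00×10⁴ W (already W)
186 kW × 1000 → 186000 W
64.6 hp × 745.7 → 48172.2 W
Total: 858000 + 90000 + 186000 + 48172.2 = 1.18217×10⁶ W
In ft·lbf/s: 1.18217×10⁶ / 1.35582 = 871923 ft·lbf/s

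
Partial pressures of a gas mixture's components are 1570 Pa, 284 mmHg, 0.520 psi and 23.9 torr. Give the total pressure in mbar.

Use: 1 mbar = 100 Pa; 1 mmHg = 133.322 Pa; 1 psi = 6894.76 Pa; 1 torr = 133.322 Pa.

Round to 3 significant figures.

462 mbar

1570 Pa (already Pa)
284 mmHg × 133.322 = 37863.4 Pa
0.520 psi × 6894.76 = 3585.28 Pa
23.9 torr × 133.322 = 3186.4 Pa
Combined: 1570 + 37863.4 + 3585.28 + 3186.4 = 46205.1 Pa
In mbar: 46205.1 / 100 = 462.051 mbar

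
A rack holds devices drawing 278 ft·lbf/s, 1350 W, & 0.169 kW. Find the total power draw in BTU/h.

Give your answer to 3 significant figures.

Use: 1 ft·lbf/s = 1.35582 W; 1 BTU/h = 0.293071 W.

278 ft·lbf/s × 1.35582 → 376.918 W
1350 W (already W)
0.169 kW × 1000 → 169 W
Sum: 376.918 + 1350 + 169 = 1895.92 W
In BTU/h: 1895.92 / 0.293071 = 6469.15 BTU/h

6470 BTU/h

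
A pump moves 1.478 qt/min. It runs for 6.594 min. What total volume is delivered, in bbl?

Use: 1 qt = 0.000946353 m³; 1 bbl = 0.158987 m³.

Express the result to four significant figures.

1.478 qt/min → 2.33118×10⁻⁵ m³/s
6.594 min → 395.64 s
V = Q × t = 2.33118×10⁻⁵ × 395.64 = 0.00922308 m³
In bbl: 0.00922308 / 0.158987 = 0.0580115 bbl

0.05801 bbl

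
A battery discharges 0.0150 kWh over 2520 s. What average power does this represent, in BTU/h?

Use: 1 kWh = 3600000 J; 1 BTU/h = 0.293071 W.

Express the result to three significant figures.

73.1 BTU/h

0.0150 kWh × 3600000 = 54000 J
P = E / t = 54000 J / 2520 s = 21.4286 W
21.4286 W ÷ (0.293071 W/BTU/h) = 73.1174 BTU/h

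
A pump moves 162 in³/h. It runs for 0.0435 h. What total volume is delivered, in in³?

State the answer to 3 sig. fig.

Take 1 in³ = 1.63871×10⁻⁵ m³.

162 in³/h → 7.3742×10⁻⁷ m³/s
0.0435 h → 156.6 s
V = Q × t = 7.3742×10⁻⁷ × 156.6 = 1.1548×10⁻⁴ m³
In in³: 1.1548×10⁻⁴ / 1.63871×10⁻⁵ = 7.04701 in³

7.05 in³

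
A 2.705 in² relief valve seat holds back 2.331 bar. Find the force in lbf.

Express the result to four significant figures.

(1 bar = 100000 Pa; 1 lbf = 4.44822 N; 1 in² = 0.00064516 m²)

2.331 bar × 100000 → 233100 Pa
2.705 in² × 0.00064516 → 0.00174516 m²
F = P × A = 233100 Pa × 0.00174516 m² = 406.797 N
406.797 N ÷ (4.44822 N/lbf) = 91.4516 lbf

91.45 lbf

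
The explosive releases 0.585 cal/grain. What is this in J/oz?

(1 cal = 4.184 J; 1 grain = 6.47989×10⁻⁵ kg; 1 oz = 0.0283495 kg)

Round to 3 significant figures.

1070 J/oz

0.585 cal/grain × 4.184 J/cal ÷ 6.47989×10⁻⁵ kg/grain = 37772.9 J/kg
37772.9 J/kg × 0.0283495 kg/oz = 1070.84 J/oz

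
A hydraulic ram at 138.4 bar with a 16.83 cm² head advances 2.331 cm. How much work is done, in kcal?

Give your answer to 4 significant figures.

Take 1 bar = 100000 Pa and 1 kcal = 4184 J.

0.1298 kcal

138.4 bar → 1.384×10⁷ Pa
16.83 cm² → 0.001683 m²
F = P × A = 1.384×10⁷ × 0.001683 = 23292.7 N
2.331 cm → 0.02331 m
W = F × d = 23292.7 × 0.02331 = 542.953 J
In kcal: 542.953 / 4184 = 0.129769 kcal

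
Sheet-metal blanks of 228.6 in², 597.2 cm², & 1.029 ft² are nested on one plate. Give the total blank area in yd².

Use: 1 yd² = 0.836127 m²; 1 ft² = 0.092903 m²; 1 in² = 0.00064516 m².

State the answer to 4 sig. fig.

0.3621 yd²

228.6 in² × 0.00064516 → 0.147484 m²
597.2 cm² × 0.0001 → 0.05972 m²
1.029 ft² × 0.092903 → 0.0955972 m²
Combined: 0.147484 + 0.05972 + 0.0955972 = 0.302801 m²
In yd²: 0.302801 / 0.836127 = 0.362147 yd²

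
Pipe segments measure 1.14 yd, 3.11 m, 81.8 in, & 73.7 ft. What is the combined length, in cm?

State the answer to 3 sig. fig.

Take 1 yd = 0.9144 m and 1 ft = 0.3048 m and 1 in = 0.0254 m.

2870 cm

1.14 yd × 0.9144 = 1.04242 m
3.11 m (already m)
81.8 in × 0.0254 = 2.07772 m
73.7 ft × 0.3048 = 22.4638 m
Sum: 1.04242 + 3.11 + 2.07772 + 22.4638 = 28.6939 m
In cm: 28.6939 / 0.01 = 2869.39 cm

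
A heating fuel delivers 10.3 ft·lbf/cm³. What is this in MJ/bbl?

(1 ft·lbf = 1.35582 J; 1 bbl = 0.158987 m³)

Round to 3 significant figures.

10.3 ft·lbf/cm³ × 1.35582 J/ft·lbf ÷ 10⁻⁶ m³/cm³ = 1.39649×10⁷ J/m³
1.39649×10⁷ J/m³ ÷ 1000000 J/MJ × 0.158987 m³/bbl = 2.22024 MJ/bbl

2.22 MJ/bbl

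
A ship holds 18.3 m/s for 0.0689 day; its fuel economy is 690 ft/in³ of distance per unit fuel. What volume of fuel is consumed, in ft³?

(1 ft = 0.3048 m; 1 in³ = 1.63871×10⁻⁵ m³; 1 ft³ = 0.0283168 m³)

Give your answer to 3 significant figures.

0.0689 day → 5952.96 s
d = v × t = 18.3 × 5952.96 = 108939 m
690 ft/in³ → 1.2834×10⁷ m/m³
V = d / (distance per unit fuel) = 108939 / 1.2834×10⁷ = 0.00848831 m³
In ft³: 0.00848831 / 0.0283168 = 0.299762 ft³

0.300 ft³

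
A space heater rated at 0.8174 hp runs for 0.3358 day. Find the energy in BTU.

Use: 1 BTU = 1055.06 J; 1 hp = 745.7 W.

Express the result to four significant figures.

1.676×10⁴ BTU

0.8174 hp × 745.7 = 609.535 W
0.3358 day × 86400 = 29013.1 s
E = P × t = 609.535 W × 29013.1 s = 1.76845×10⁷ J
1.76845×10⁷ J ÷ (1055.06 J/BTU) = 16761.6 BTU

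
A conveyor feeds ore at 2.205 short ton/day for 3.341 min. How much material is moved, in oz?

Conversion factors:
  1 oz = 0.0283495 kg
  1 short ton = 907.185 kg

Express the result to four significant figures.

163.7 oz

2.205 short ton/day → 0.0231521 kg/s
3.341 min → 200.46 s
m = ṁ × t = 0.0231521 × 200.46 = 4.64107 kg
In oz: 4.64107 / 0.0283495 = 163.709 oz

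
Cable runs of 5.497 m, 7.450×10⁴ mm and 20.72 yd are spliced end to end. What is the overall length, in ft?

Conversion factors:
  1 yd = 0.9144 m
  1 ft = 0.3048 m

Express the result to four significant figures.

324.6 ft

5.497 m (already m)
7.450×10⁴ mm × 0.001 = 74.5 m
20.72 yd × 0.9144 = 18.9464 m
Total: 5.497 + 74.5 + 18.9464 = 98.9434 m
In ft: 98.9434 / 0.3048 = 324.617 ft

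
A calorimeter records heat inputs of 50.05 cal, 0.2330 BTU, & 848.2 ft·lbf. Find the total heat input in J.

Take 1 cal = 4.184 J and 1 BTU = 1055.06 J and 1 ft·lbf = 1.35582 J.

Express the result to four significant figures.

1605 J

50.05 cal × 4.184 = 209.409 J
0.2330 BTU × 1055.06 = 245.829 J
848.2 ft·lbf × 1.35582 = 1150.01 J
Combined: 209.409 + 245.829 + 1150.01 = 1605.25 J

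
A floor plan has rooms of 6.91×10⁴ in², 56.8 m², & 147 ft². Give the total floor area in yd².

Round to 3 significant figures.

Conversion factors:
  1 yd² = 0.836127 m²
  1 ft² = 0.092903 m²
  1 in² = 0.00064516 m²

138 yd²

6.91×10⁴ in² × 0.00064516 → 44.5806 m²
56.8 m² (already m²)
147 ft² × 0.092903 → 13.6567 m²
Total: 44.5806 + 56.8 + 13.6567 = 115.037 m²
In yd²: 115.037 / 0.836127 = 137.583 yd²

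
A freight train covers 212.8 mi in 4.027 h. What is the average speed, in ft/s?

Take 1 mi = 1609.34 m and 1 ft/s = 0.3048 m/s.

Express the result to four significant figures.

212.8 mi × 1609.34 = 342468 m
4.027 h × 3600 = 14497.2 s
v = d / t = 342468 m / 14497.2 s = 23.623 m/s
23.623 m/s ÷ (0.3048 m/s/ft/s) = 77.5033 ft/s

77.50 ft/s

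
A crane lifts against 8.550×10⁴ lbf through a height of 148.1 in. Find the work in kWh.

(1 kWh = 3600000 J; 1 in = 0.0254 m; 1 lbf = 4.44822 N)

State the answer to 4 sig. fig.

8.550×10⁴ lbf × 4.44822 = 380323 N
148.1 in × 0.0254 = 3.76174 m
W = F × d = 380323 N × 3.76174 m = 1.43068×10⁶ J
1.43068×10⁶ J ÷ (3600000 J/kWh) = 0.397411 kWh

0.3974 kWh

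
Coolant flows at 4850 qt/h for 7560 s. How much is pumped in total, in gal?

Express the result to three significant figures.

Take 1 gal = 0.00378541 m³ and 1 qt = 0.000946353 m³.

4850 qt/h → 0.00127495 m³/s
V = Q × t = 0.00127495 × 7560 = 9.63862 m³
In gal: 9.63862 / 0.00378541 = 2546.26 gal

2550 gal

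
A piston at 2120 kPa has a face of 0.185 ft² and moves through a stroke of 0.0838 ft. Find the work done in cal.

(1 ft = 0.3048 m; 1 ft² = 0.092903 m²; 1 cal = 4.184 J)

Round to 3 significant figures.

222 cal

2120 kPa → 2.12×10⁶ Pa
0.185 ft² → 0.0171871 m²
F = P × A = 2.12×10⁶ × 0.0171871 = 36436.7 N
0.0838 ft → 0.0255422 m
W = F × d = 36436.7 × 0.0255422 = 930.673 J
In cal: 930.673 / 4.184 = 222.436 cal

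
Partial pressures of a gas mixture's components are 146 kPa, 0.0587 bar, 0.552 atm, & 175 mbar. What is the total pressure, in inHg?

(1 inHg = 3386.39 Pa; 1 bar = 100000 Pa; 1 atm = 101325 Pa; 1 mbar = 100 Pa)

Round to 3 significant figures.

146 kPa × 1000 → 146000 Pa
0.0587 bar × 100000 → 5870 Pa
0.552 atm × 101325 → 55931.4 Pa
175 mbar × 100 → 17500 Pa
Total: 146000 + 5870 + 55931.4 + 17500 = 225301 Pa
In inHg: 225301 / 3386.39 = 66.5313 inHg

66.5 inHg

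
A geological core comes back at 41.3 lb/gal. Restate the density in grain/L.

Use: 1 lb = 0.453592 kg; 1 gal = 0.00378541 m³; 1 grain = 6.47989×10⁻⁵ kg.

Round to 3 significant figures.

7.64×10⁴ grain/L

41.3 lb/gal × 0.453592 kg/lb ÷ 0.00378541 m³/gal = 4948.83 kg/m³
4948.83 kg/m³ ÷ 6.47989×10⁻⁵ kg/grain × 0.001 m³/L = 76372.1 grain/L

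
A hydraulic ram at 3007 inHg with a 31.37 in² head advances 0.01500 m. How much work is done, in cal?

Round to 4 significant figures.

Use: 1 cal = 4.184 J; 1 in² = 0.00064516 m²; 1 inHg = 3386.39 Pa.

3007 inHg → 1.01829×10⁷ Pa
31.37 in² → 0.0202387 m²
F = P × A = 1.01829×10⁷ × 0.0202387 = 206089 N
W = F × d = 206089 × 0.015 = 3091.34 J
In cal: 3091.34 / 4.184 = 738.848 cal

738.8 cal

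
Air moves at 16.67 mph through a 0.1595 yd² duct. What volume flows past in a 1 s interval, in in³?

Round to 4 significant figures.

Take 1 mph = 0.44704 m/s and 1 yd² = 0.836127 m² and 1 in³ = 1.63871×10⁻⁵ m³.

6.065×10⁴ in³

16.67 mph × 0.44704 → 7.45216 m/s
0.1595 yd² × 0.836127 → 0.133362 m²
V = v × A × t = 7.45216 m/s × 0.133362 m² × 1 s = 0.993835 m³
0.993835 m³ ÷ (1.63871×10⁻⁵ m³/in³) = 60647.4 in³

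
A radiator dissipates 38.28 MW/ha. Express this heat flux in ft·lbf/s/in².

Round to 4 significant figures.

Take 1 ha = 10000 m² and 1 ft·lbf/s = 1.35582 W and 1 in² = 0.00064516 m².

1.822 ft·lbf/s/in²

38.28 MW/ha × 1000000 W/MW ÷ 10000 m²/ha = 3828 W/m²
3828 W/m² ÷ 1.35582 W/ft·lbf/s × 0.00064516 m²/in² = 1.82153 ft·lbf/s/in²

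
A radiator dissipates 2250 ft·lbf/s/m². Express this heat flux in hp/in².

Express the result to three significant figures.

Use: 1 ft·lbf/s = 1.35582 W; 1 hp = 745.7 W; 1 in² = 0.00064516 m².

0.00264 hp/in²

2250 ft·lbf/s/m² × 1.35582 W/ft·lbf/s = 3050.6 W/m²
3050.6 W/m² ÷ 745.7 W/hp × 0.00064516 m²/in² = 0.0026393 hp/in²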